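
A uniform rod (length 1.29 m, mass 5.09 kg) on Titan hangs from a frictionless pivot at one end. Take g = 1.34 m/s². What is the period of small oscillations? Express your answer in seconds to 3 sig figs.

5.03 s

For a physical pendulum T = 2π√(I/(mgd)), with d = 0.6450 m from pivot to centre of mass.
I_cm = mL²/12 = 5.09 × 1.29²/12 = 0.7059 kg·m²; I = I_cm + md² = 0.7059 + 5.09 × 0.6450² = 2.823 kg·m².
T = 2π√(2.823/(5.09 × 1.34 × 0.6450)) = 5.03 s.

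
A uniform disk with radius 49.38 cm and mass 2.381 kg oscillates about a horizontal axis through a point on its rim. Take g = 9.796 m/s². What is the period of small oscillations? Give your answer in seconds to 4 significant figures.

I_cm = ½mr² = 0.29029 kg·m². The pivot is at distance d = 0.4938 m from the centre of mass.
By the parallel-axis theorem, I = I_cm + md² = 0.29029 + 0.58058 = 0.87087 kg·m².
T = 2π√(I/(mgd)) = 2π√(0.87087/(2.381 × 9.796 × 0.4938)) = 1.728 s.

1.728 s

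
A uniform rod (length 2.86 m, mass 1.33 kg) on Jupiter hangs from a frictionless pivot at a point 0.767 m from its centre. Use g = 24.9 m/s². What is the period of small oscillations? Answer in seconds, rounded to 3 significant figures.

For a physical pendulum T = 2π√(I/(mgd)), with d = 0.7670 m from pivot to centre of mass.
I_cm = mL²/12 = 1.33 × 2.86²/12 = 0.9066 kg·m²; I = I_cm + md² = 0.9066 + 1.33 × 0.7670² = 1.689 kg·m².
T = 2π√(1.689/(1.33 × 24.9 × 0.7670)) = 1.62 s.

1.62 s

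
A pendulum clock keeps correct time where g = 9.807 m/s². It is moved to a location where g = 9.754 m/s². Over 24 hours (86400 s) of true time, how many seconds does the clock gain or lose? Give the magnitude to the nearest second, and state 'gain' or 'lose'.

The clock's period scales as T ∝ 1/√g, so T'/T = √(9.807/9.754) = 1.00271.
In 86400 s of true time the clock registers 86400/1.00271 = 86166.2 s, so it loses 234 s.

lose 234 s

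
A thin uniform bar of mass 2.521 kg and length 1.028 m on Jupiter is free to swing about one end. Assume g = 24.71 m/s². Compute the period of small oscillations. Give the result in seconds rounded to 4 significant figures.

1.046 s

For a physical pendulum T = 2π√(I/(mgd)), with d = 0.51400 m from pivot to centre of mass.
I_cm = mL²/12 = 2.521 × 1.028²/12 = 0.22201 kg·m²; I = I_cm + md² = 0.22201 + 2.521 × 0.51400² = 0.88805 kg·m².
T = 2π√(0.88805/(2.521 × 24.71 × 0.51400)) = 1.046 s.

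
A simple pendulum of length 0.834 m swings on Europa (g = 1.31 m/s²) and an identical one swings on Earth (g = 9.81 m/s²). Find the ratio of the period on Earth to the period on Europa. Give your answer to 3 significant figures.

T ∝ 1/√g, so T₂/T₁ = √(g₁/g₂) = √(1.31/9.81) = 0.365.

0.365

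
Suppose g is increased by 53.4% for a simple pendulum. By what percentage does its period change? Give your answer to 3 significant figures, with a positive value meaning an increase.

T ∝ 1/√g, so T'/T = 1/√(1.534) = 0.8074.
Percentage change in T = (0.8074 − 1) × 100% = -19.3%.

-19.3%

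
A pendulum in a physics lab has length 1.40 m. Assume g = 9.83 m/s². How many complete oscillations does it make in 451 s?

T = 2π√(L/g) = 2π√(1.40/9.83) = 2.371 s.
Number of complete oscillations = ⌊451/2.371⌋ = ⌊190.2⌋ = 190.

190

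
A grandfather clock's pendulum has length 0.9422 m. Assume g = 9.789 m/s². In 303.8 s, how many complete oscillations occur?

T = 2π√(L/g) = 2π√(0.9422/9.789) = 1.9493 s.
Number of complete oscillations = ⌊303.8/1.9493⌋ = ⌊155.85⌋ = 155.

155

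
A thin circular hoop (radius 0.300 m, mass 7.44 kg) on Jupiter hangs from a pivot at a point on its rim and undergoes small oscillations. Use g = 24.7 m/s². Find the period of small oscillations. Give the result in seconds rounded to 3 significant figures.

0.979 s

I_cm = mr² = 0.6696 kg·m². The pivot is at distance d = 0.300 m from the centre of mass.
By the parallel-axis theorem, I = I_cm + md² = 0.6696 + 0.6696 = 1.339 kg·m².
T = 2π√(I/(mgd)) = 2π√(1.339/(7.44 × 24.7 × 0.300)) = 0.979 s.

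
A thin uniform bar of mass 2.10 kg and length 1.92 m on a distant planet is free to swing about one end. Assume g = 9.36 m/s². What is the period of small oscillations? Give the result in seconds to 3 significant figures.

For a physical pendulum T = 2π√(I/(mgd)), with d = 0.9600 m from pivot to centre of mass.
I_cm = mL²/12 = 2.10 × 1.92²/12 = 0.6451 kg·m²; I = I_cm + md² = 0.6451 + 2.10 × 0.9600² = 2.580 kg·m².
T = 2π√(2.580/(2.10 × 9.36 × 0.9600)) = 2.32 s.

2.32 s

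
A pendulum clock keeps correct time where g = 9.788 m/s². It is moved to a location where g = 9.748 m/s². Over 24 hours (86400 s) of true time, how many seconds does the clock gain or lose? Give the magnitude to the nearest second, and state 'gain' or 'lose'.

lose 177 s

The clock's period scales as T ∝ 1/√g, so T'/T = √(9.788/9.748) = 1.00205.
In 86400 s of true time the clock registers 86400/1.00205 = 86223.3 s, so it loses 177 s.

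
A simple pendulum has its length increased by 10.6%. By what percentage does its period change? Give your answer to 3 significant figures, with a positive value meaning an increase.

T ∝ √L, so T'/T = √(1.106) = 1.052.
Percentage change in T = (1.052 − 1) × 100% = 5.17%.

5.17%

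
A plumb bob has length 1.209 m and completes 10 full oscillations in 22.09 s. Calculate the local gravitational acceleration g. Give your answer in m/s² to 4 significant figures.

T = 22.09/10 = 2.2090 s.
From T = 2π√(L/g), g = 4π²L/T² = 4π² × 1.209/2.2090² = 9.781 m/s².

9.781 m/s²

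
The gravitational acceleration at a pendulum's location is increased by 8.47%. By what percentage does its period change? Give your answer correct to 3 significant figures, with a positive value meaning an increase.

T ∝ 1/√g, so T'/T = 1/√(1.085) = 0.9602.
Percentage change in T = (0.9602 − 1) × 100% = -3.98%.

-3.98%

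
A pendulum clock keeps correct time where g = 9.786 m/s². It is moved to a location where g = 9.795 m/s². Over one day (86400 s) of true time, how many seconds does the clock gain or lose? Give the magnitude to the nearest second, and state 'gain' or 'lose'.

The clock's period scales as T ∝ 1/√g, so T'/T = √(9.786/9.795) = 0.999540.
In 86400 s of true time the clock registers 86400/0.999540 = 86439.7 s, so it gains 40 s.

gain 40 s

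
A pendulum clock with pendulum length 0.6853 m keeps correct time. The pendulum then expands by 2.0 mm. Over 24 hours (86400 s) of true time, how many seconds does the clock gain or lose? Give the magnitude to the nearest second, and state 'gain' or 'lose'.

T ∝ √L, so T'/T = √(0.68730/0.6853) = 1.00146.
In 86400 s of true time the clock registers 86400/1.00146 = 86274.2 s, so it loses 126 s.

lose 126 s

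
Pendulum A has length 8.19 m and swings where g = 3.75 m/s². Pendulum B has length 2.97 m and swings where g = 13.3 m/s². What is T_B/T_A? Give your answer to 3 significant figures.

T = 2π√(L/g), so T_B/T_A = √((L_B/g_B)/(L_A/g_A)) = √((2.97/13.3)/(8.19/3.75)) = 0.320.

0.320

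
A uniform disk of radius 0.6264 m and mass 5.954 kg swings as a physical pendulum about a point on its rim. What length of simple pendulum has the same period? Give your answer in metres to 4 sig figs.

The equivalent simple-pendulum length is L_eq = I/(md), where I is about the pivot and d = 0.62640 m.
I_cm = ½mR² = 1.1681 kg·m², so I = I_cm + md² = 1.1681 + 2.3362 = 3.5043 kg·m².
L_eq = 3.5043/(5.954 × 0.62640) = 0.9396 m.

0.9396 m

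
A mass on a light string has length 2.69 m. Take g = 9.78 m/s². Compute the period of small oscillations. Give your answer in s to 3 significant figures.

3.30 s

T = 2π√(L/g) = 2π√(2.69/9.78) = 2π × 0.5245 = 3.30 s.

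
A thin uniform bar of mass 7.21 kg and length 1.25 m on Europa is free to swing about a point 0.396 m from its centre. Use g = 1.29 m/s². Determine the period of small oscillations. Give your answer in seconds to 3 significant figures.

For a physical pendulum T = 2π√(I/(mgd)), with d = 0.3960 m from pivot to centre of mass.
I_cm = mL²/12 = 7.21 × 1.25²/12 = 0.9388 kg·m²; I = I_cm + md² = 0.9388 + 7.21 × 0.3960² = 2.069 kg·m².
T = 2π√(2.069/(7.21 × 1.29 × 0.3960)) = 4.71 s.

4.71 s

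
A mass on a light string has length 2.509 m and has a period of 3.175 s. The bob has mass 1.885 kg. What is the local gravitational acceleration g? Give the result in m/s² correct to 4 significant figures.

From T = 2π√(L/g), g = 4π²L/T² = 4π² × 2.509/3.1750² = 9.826 m/s².

9.826 m/s²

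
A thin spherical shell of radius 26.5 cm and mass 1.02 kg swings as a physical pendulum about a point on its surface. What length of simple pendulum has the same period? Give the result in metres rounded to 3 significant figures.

0.442 m

The equivalent simple-pendulum length is L_eq = I/(md), where I is about the pivot and d = 0.2650 m.
I_cm = (2/3)mR² = 0.04775 kg·m², so I = I_cm + md² = 0.04775 + 0.07163 = 0.1194 kg·m².
L_eq = 0.1194/(1.02 × 0.2650) = 0.442 m.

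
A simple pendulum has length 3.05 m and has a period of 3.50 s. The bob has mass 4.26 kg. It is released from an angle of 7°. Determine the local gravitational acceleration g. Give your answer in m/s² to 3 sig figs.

9.83 m/s²

From T = 2π√(L/g), g = 4π²L/T² = 4π² × 3.05/3.500² = 9.83 m/s².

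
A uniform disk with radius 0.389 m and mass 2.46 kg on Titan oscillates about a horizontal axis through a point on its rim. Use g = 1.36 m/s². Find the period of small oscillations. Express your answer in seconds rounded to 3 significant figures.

4.12 s

I_cm = ½mr² = 0.1861 kg·m². The pivot is at distance d = 0.389 m from the centre of mass.
By the parallel-axis theorem, I = I_cm + md² = 0.1861 + 0.3722 = 0.5584 kg·m².
T = 2π√(I/(mgd)) = 2π√(0.5584/(2.46 × 1.36 × 0.389)) = 4.12 s.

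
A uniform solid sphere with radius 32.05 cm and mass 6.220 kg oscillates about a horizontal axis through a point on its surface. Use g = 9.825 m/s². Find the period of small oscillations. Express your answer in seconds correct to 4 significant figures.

1.343 s

I_cm = (2/5)mr² = 0.25557 kg·m². The pivot is at distance d = 0.3205 m from the centre of mass.
By the parallel-axis theorem, I = I_cm + md² = 0.25557 + 0.63892 = 0.89449 kg·m².
T = 2π√(I/(mgd)) = 2π√(0.89449/(6.220 × 9.825 × 0.3205)) = 1.343 s.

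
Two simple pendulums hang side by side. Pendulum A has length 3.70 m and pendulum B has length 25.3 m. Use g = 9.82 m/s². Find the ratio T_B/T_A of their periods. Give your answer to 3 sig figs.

T ∝ √L, so T_B/T_A = √(L_B/L_A) = √(25.3/3.70) = 2.61.

2.61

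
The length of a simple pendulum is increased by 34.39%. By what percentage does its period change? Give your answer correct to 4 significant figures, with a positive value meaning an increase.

15.93%

T ∝ √L, so T'/T = √(1.3439) = 1.1593.
Percentage change in T = (1.1593 − 1) × 100% = 15.93%.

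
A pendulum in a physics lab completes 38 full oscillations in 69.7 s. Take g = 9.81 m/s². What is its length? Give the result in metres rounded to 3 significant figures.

0.836 m

T = 69.7/38 = 1.834 s.
From T = 2π√(L/g), L = gT²/(4π²) = 9.81 × 1.834²/(4π²) = 0.836 m.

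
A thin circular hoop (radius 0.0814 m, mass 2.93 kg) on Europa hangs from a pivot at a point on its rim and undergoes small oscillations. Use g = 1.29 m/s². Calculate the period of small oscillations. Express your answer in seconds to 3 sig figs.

I_cm = mr² = 0.01941 kg·m². The pivot is at distance d = 0.0814 m from the centre of mass.
By the parallel-axis theorem, I = I_cm + md² = 0.01941 + 0.01941 = 0.03883 kg·m².
T = 2π√(I/(mgd)) = 2π√(0.03883/(2.93 × 1.29 × 0.0814)) = 2.23 s.

2.23 s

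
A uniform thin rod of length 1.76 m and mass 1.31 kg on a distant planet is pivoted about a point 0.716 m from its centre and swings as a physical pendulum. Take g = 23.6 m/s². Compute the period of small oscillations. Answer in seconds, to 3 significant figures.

For a physical pendulum T = 2π√(I/(mgd)), with d = 0.7160 m from pivot to centre of mass.
I_cm = mL²/12 = 1.31 × 1.76²/12 = 0.3382 kg·m²; I = I_cm + md² = 0.3382 + 1.31 × 0.7160² = 1.010 kg·m².
T = 2π√(1.010/(1.31 × 23.6 × 0.7160)) = 1.34 s.

1.34 s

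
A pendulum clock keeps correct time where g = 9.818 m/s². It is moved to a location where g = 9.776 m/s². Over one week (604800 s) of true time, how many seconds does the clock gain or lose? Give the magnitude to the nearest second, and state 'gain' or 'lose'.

lose 1295 s

The clock's period scales as T ∝ 1/√g, so T'/T = √(9.818/9.776) = 1.00215.
In 604800 s of true time the clock registers 604800/1.00215 = 603505.0 s, so it loses 1295 s.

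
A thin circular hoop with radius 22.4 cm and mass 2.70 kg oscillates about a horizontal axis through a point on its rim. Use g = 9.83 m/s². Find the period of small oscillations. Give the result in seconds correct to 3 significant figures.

I_cm = mr² = 0.1355 kg·m². The pivot is at distance d = 0.224 m from the centre of mass.
By the parallel-axis theorem, I = I_cm + md² = 0.1355 + 0.1355 = 0.2710 kg·m².
T = 2π√(I/(mgd)) = 2π√(0.2710/(2.70 × 9.83 × 0.224)) = 1.34 s.

1.34 s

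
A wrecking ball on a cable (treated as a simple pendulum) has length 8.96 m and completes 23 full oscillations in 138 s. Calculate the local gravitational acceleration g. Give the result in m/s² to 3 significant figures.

T = 138/23 = 6.000 s.
From T = 2π√(L/g), g = 4π²L/T² = 4π² × 8.96/6.000² = 9.83 m/s².

9.83 m/s²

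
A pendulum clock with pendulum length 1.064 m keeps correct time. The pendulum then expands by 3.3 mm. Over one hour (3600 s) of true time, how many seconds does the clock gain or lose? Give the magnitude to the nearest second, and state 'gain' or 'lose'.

T ∝ √L, so T'/T = √(1.06730/1.064) = 1.00155.
In 3600 s of true time the clock registers 3600/1.00155 = 3594.4 s, so it loses 6 s.

lose 6 s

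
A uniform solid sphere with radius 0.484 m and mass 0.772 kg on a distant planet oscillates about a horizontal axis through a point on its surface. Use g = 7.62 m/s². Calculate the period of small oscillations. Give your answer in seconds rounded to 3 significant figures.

1.87 s

I_cm = (2/5)mr² = 0.07234 kg·m². The pivot is at distance d = 0.484 m from the centre of mass.
By the parallel-axis theorem, I = I_cm + md² = 0.07234 + 0.1808 = 0.2532 kg·m².
T = 2π√(I/(mgd)) = 2π√(0.2532/(0.772 × 7.62 × 0.484)) = 1.87 s.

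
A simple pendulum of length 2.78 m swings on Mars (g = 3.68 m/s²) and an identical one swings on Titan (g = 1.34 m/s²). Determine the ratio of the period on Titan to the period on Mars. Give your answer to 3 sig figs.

1.66

T ∝ 1/√g, so T₂/T₁ = √(g₁/g₂) = √(3.68/1.34) = 1.66.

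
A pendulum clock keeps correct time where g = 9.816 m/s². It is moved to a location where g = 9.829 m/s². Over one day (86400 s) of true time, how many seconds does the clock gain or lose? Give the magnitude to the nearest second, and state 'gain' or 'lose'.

The clock's period scales as T ∝ 1/√g, so T'/T = √(9.816/9.829) = 0.999338.
In 86400 s of true time the clock registers 86400/0.999338 = 86457.2 s, so it gains 57 s.

gain 57 s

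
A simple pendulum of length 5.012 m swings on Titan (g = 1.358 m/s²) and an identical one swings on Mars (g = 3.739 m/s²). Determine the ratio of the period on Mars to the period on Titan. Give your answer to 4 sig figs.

T ∝ 1/√g, so T₂/T₁ = √(g₁/g₂) = √(1.358/3.739) = 0.6027.

0.6027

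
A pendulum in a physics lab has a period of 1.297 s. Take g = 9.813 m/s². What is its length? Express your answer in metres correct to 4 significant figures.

0.4181 m

From T = 2π√(L/g), L = gT²/(4π²) = 9.813 × 1.2970²/(4π²) = 0.4181 m.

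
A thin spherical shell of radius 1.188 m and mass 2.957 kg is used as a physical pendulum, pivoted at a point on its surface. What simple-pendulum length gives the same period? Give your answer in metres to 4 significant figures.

1.980 m

The equivalent simple-pendulum length is L_eq = I/(md), where I is about the pivot and d = 1.1880 m.
I_cm = (2/3)mR² = 2.7822 kg·m², so I = I_cm + md² = 2.7822 + 4.1733 = 6.9556 kg·m².
L_eq = 6.9556/(2.957 × 1.1880) = 1.980 m.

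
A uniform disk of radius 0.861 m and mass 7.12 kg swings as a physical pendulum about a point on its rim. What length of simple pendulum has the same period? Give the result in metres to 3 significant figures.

The equivalent simple-pendulum length is L_eq = I/(md), where I is about the pivot and d = 0.8610 m.
I_cm = ½mR² = 2.639 kg·m², so I = I_cm + md² = 2.639 + 5.278 = 7.917 kg·m².
L_eq = 7.917/(7.12 × 0.8610) = 1.29 m.

1.29 m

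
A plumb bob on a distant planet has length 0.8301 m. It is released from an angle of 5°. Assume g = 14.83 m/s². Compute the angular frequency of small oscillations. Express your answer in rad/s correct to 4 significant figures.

ω = √(g/L) = √(14.83/0.8301) = 4.227 rad/s.

4.227 rad/s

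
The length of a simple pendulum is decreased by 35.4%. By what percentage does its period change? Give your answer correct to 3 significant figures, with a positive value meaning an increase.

T ∝ √L, so T'/T = √(0.6460) = 0.8037.
Percentage change in T = (0.8037 − 1) × 100% = -19.6%.

-19.6%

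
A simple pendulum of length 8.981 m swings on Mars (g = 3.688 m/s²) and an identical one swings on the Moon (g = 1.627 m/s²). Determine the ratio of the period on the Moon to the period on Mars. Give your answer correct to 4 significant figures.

T ∝ 1/√g, so T₂/T₁ = √(g₁/g₂) = √(3.688/1.627) = 1.506.

1.506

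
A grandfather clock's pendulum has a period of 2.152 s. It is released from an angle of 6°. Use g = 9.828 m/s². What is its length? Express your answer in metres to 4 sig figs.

1.153 m

From T = 2π√(L/g), L = gT²/(4π²) = 9.828 × 2.1520²/(4π²) = 1.153 m.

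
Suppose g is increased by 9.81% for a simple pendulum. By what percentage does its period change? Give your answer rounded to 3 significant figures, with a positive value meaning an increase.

-4.57%

T ∝ 1/√g, so T'/T = 1/√(1.098) = 0.9543.
Percentage change in T = (0.9543 − 1) × 100% = -4.57%.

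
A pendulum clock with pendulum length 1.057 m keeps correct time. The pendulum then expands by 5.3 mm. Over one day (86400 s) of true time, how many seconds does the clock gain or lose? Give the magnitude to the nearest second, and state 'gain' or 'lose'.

lose 216 s

T ∝ √L, so T'/T = √(1.06230/1.057) = 1.00250.
In 86400 s of true time the clock registers 86400/1.00250 = 86184.2 s, so it loses 216 s.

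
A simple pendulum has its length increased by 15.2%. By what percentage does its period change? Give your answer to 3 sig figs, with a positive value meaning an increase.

T ∝ √L, so T'/T = √(1.152) = 1.073.
Percentage change in T = (1.073 − 1) × 100% = 7.33%.

7.33%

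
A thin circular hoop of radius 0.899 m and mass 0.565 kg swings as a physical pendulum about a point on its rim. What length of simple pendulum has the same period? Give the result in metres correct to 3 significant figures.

1.80 m

The equivalent simple-pendulum length is L_eq = I/(md), where I is about the pivot and d = 0.8990 m.
I_cm = mR² = 0.4566 kg·m², so I = I_cm + md² = 0.4566 + 0.4566 = 0.9133 kg·m².
L_eq = 0.9133/(0.565 × 0.8990) = 1.80 m.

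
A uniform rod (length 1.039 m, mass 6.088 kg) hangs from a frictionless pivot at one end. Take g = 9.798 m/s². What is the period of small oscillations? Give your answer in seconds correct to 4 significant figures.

1.671 s

For a physical pendulum T = 2π√(I/(mgd)), with d = 0.51950 m from pivot to centre of mass.
I_cm = mL²/12 = 6.088 × 1.039²/12 = 0.54768 kg·m²; I = I_cm + md² = 0.54768 + 6.088 × 0.51950² = 2.1907 kg·m².
T = 2π√(2.1907/(6.088 × 9.798 × 0.51950)) = 1.671 s.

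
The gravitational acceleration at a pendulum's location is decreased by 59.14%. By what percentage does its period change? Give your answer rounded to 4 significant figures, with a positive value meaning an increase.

T ∝ 1/√g, so T'/T = 1/√(0.40860) = 1.5644.
Percentage change in T = (1.5644 − 1) × 100% = 56.44%.

56.44%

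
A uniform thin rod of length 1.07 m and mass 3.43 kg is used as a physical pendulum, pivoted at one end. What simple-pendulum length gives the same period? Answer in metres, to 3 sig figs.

The equivalent simple-pendulum length is L_eq = I/(md), where I is about the pivot and d = 0.5350 m.
I_cm = (1/12)mL² = 0.3273 kg·m², so I = I_cm + md² = 0.3273 + 0.9818 = 1.309 kg·m².
L_eq = 1.309/(3.43 × 0.5350) = 0.713 m.

0.713 m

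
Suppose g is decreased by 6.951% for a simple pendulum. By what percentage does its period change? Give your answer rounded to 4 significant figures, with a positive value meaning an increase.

T ∝ 1/√g, so T'/T = 1/√(0.93049) = 1.0367.
Percentage change in T = (1.0367 − 1) × 100% = 3.668%.

3.668%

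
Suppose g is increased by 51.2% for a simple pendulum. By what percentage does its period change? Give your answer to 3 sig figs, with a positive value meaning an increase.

T ∝ 1/√g, so T'/T = 1/√(1.512) = 0.8133.
Percentage change in T = (0.8133 − 1) × 100% = -18.7%.

-18.7%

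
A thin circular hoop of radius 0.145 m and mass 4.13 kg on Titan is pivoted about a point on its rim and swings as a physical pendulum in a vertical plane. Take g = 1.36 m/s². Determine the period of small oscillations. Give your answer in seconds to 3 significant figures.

I_cm = mr² = 0.08683 kg·m². The pivot is at distance d = 0.145 m from the centre of mass.
By the parallel-axis theorem, I = I_cm + md² = 0.08683 + 0.08683 = 0.1737 kg·m².
T = 2π√(I/(mgd)) = 2π√(0.1737/(4.13 × 1.36 × 0.145)) = 2.90 s.

2.90 s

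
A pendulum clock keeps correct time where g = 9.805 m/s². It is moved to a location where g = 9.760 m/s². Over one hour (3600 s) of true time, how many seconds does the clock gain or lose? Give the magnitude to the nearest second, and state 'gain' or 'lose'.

lose 8 s

The clock's period scales as T ∝ 1/√g, so T'/T = √(9.805/9.760) = 1.00230.
In 3600 s of true time the clock registers 3600/1.00230 = 3591.7 s, so it loses 8 s.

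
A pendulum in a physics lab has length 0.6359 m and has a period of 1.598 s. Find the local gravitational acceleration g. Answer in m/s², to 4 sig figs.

From T = 2π√(L/g), g = 4π²L/T² = 4π² × 0.6359/1.5980² = 9.831 m/s².

9.831 m/s²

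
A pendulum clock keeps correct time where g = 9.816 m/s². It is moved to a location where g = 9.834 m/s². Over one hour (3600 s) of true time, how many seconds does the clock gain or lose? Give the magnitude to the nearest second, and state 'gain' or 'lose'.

The clock's period scales as T ∝ 1/√g, so T'/T = √(9.816/9.834) = 0.999084.
In 3600 s of true time the clock registers 3600/0.999084 = 3603.3 s, so it gains 3 s.

gain 3 s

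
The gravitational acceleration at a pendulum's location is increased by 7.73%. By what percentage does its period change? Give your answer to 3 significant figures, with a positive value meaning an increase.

-3.65%

T ∝ 1/√g, so T'/T = 1/√(1.077) = 0.9635.
Percentage change in T = (0.9635 − 1) × 100% = -3.65%.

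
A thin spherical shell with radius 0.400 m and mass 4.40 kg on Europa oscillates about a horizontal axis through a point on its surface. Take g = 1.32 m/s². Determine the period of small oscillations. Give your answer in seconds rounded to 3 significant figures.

4.47 s

I_cm = (2/3)mr² = 0.4693 kg·m². The pivot is at distance d = 0.400 m from the centre of mass.
By the parallel-axis theorem, I = I_cm + md² = 0.4693 + 0.7040 = 1.173 kg·m².
T = 2π√(I/(mgd)) = 2π√(1.173/(4.40 × 1.32 × 0.400)) = 4.47 s.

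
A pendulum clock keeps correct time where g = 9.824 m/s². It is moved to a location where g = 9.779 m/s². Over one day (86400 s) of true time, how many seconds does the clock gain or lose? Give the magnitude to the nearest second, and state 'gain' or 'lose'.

The clock's period scales as T ∝ 1/√g, so T'/T = √(9.824/9.779) = 1.00230.
In 86400 s of true time the clock registers 86400/1.00230 = 86201.9 s, so it loses 198 s.

lose 198 s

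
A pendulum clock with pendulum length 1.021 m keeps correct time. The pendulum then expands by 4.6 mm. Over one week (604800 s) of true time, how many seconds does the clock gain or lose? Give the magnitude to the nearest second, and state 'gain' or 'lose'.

lose 1358 s

T ∝ √L, so T'/T = √(1.02560/1.021) = 1.00225.
In 604800 s of true time the clock registers 604800/1.00225 = 603442.2 s, so it loses 1358 s.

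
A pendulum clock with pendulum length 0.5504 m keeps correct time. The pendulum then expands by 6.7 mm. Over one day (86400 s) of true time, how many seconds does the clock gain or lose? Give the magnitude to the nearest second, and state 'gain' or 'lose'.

lose 521 s

T ∝ √L, so T'/T = √(0.55710/0.5504) = 1.00607.
In 86400 s of true time the clock registers 86400/1.00607 = 85878.9 s, so it loses 521 s.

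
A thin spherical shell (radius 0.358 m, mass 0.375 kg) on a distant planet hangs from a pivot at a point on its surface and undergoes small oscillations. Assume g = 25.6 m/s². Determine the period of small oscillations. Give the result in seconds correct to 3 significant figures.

I_cm = (2/3)mr² = 0.03204 kg·m². The pivot is at distance d = 0.358 m from the centre of mass.
By the parallel-axis theorem, I = I_cm + md² = 0.03204 + 0.04806 = 0.08010 kg·m².
T = 2π√(I/(mgd)) = 2π√(0.08010/(0.375 × 25.6 × 0.358)) = 0.959 s.

0.959 s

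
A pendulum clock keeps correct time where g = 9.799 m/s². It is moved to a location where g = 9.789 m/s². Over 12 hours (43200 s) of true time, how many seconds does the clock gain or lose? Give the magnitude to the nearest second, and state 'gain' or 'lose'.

The clock's period scales as T ∝ 1/√g, so T'/T = √(9.799/9.789) = 1.00051.
In 43200 s of true time the clock registers 43200/1.00051 = 43178.0 s, so it loses 22 s.

lose 22 s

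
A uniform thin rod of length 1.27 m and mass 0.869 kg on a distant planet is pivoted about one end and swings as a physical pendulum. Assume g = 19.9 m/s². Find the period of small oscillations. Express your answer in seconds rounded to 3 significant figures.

For a physical pendulum T = 2π√(I/(mgd)), with d = 0.6350 m from pivot to centre of mass.
I_cm = mL²/12 = 0.869 × 1.27²/12 = 0.1168 kg·m²; I = I_cm + md² = 0.1168 + 0.869 × 0.6350² = 0.4672 kg·m².
T = 2π√(0.4672/(0.869 × 19.9 × 0.6350)) = 1.30 s.

1.30 s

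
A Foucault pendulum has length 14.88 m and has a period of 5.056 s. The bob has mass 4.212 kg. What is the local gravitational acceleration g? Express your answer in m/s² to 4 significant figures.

From T = 2π√(L/g), g = 4π²L/T² = 4π² × 14.88/5.0560² = 22.98 m/s².

22.98 m/s²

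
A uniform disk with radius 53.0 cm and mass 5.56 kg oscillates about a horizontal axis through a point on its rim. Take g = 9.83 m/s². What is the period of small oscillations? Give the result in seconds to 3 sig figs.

1.79 s

I_cm = ½mr² = 0.7809 kg·m². The pivot is at distance d = 0.530 m from the centre of mass.
By the parallel-axis theorem, I = I_cm + md² = 0.7809 + 1.562 = 2.343 kg·m².
T = 2π√(I/(mgd)) = 2π√(2.343/(5.56 × 9.83 × 0.530)) = 1.79 s.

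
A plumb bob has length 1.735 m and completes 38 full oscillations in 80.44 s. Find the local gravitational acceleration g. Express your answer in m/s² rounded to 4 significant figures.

T = 80.44/38 = 2.1168 s.
From T = 2π√(L/g), g = 4π²L/T² = 4π² × 1.735/2.1168² = 15.29 m/s².

15.29 m/s²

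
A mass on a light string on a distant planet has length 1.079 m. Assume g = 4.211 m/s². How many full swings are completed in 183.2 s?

T = 2π√(L/g) = 2π√(1.079/4.211) = 3.1805 s.
Number of complete oscillations = ⌊183.2/3.1805⌋ = ⌊57.601⌋ = 57.

57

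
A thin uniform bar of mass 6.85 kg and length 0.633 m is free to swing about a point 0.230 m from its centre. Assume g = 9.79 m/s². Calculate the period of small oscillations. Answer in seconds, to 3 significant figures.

1.23 s

For a physical pendulum T = 2π√(I/(mgd)), with d = 0.2300 m from pivot to centre of mass.
I_cm = mL²/12 = 6.85 × 0.633²/12 = 0.2287 kg·m²; I = I_cm + md² = 0.2287 + 6.85 × 0.2300² = 0.5911 kg·m².
T = 2π√(0.5911/(6.85 × 9.79 × 0.2300)) = 1.23 s.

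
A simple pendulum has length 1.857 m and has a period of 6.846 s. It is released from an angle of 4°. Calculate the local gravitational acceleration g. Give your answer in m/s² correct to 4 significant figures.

1.564 m/s²

From T = 2π√(L/g), g = 4π²L/T² = 4π² × 1.857/6.8460² = 1.564 m/s².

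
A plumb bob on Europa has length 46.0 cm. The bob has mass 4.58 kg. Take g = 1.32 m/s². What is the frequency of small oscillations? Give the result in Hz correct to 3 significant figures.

T = 2π√(L/g) = 2π√(0.460/1.32) = 3.709 s, so f = 1/T = 0.270 Hz.

0.270 Hz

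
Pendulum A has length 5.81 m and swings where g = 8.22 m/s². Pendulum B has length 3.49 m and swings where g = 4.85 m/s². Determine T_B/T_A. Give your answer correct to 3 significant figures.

1.01

T = 2π√(L/g), so T_B/T_A = √((L_B/g_B)/(L_A/g_A)) = √((3.49/4.85)/(5.81/8.22)) = 1.01.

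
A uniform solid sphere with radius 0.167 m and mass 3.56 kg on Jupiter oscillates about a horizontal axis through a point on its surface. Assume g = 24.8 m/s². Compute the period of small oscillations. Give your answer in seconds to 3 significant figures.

0.610 s

I_cm = (2/5)mr² = 0.03971 kg·m². The pivot is at distance d = 0.167 m from the centre of mass.
By the parallel-axis theorem, I = I_cm + md² = 0.03971 + 0.09928 = 0.1390 kg·m².
T = 2π√(I/(mgd)) = 2π√(0.1390/(3.56 × 24.8 × 0.167)) = 0.610 s.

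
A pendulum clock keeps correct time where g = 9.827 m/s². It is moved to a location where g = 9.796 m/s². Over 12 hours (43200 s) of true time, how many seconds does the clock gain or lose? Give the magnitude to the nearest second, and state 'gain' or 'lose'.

The clock's period scales as T ∝ 1/√g, so T'/T = √(9.827/9.796) = 1.00158.
In 43200 s of true time the clock registers 43200/1.00158 = 43131.8 s, so it loses 68 s.

lose 68 s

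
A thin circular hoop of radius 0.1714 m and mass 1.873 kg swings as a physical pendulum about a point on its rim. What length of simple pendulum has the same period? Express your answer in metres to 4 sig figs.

0.3428 m

The equivalent simple-pendulum length is L_eq = I/(md), where I is about the pivot and d = 0.17140 m.
I_cm = mR² = 0.055025 kg·m², so I = I_cm + md² = 0.055025 + 0.055025 = 0.11005 kg·m².
L_eq = 0.11005/(1.873 × 0.17140) = 0.3428 m.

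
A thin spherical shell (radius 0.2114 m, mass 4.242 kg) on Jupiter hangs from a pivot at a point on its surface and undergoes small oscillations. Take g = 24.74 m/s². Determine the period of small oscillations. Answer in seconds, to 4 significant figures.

0.7498 s

I_cm = (2/3)mr² = 0.12638 kg·m². The pivot is at distance d = 0.2114 m from the centre of mass.
By the parallel-axis theorem, I = I_cm + md² = 0.12638 + 0.18957 = 0.31596 kg·m².
T = 2π√(I/(mgd)) = 2π√(0.31596/(4.242 × 24.74 × 0.2114)) = 0.7498 s.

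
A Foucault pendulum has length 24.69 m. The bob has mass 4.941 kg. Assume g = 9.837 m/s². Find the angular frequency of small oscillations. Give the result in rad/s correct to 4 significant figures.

ω = √(g/L) = √(9.837/24.69) = 0.6312 rad/s.

0.6312 rad/s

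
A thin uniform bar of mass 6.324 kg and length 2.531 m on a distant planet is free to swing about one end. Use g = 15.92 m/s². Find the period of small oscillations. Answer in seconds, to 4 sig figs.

2.046 s

For a physical pendulum T = 2π√(I/(mgd)), with d = 1.2655 m from pivot to centre of mass.
I_cm = mL²/12 = 6.324 × 2.531²/12 = 3.3759 kg·m²; I = I_cm + md² = 3.3759 + 6.324 × 1.2655² = 13.504 kg·m².
T = 2π√(13.504/(6.324 × 15.92 × 1.2655)) = 2.046 s.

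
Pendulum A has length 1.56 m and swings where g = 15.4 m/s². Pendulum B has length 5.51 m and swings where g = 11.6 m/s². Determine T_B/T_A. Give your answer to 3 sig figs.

T = 2π√(L/g), so T_B/T_A = √((L_B/g_B)/(L_A/g_A)) = √((5.51/11.6)/(1.56/15.4)) = 2.17.

2.17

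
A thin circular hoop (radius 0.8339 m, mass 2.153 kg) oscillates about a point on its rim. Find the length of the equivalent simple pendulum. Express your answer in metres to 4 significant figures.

1.668 m

The equivalent simple-pendulum length is L_eq = I/(md), where I is about the pivot and d = 0.83390 m.
I_cm = mR² = 1.4972 kg·m², so I = I_cm + md² = 1.4972 + 1.4972 = 2.9943 kg·m².
L_eq = 2.9943/(2.153 × 0.83390) = 1.668 m.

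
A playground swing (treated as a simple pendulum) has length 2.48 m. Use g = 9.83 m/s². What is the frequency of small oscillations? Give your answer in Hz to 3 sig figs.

T = 2π√(L/g) = 2π√(2.48/9.83) = 3.156 s, so f = 1/T = 0.317 Hz.

0.317 Hz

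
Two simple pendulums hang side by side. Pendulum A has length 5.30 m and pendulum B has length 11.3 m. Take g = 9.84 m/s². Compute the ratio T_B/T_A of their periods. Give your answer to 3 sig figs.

1.46

T ∝ √L, so T_B/T_A = √(L_B/L_A) = √(11.3/5.30) = 1.46.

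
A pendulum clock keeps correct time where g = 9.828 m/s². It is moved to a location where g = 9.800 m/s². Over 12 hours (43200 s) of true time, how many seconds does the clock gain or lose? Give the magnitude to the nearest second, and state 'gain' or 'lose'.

The clock's period scales as T ∝ 1/√g, so T'/T = √(9.828/9.800) = 1.00143.
In 43200 s of true time the clock registers 43200/1.00143 = 43138.4 s, so it loses 62 s.

lose 62 s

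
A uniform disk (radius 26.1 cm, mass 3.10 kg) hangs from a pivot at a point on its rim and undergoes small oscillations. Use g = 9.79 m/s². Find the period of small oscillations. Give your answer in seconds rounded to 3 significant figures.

I_cm = ½mr² = 0.1056 kg·m². The pivot is at distance d = 0.261 m from the centre of mass.
By the parallel-axis theorem, I = I_cm + md² = 0.1056 + 0.2112 = 0.3168 kg·m².
T = 2π√(I/(mgd)) = 2π√(0.3168/(3.10 × 9.79 × 0.261)) = 1.26 s.

1.26 s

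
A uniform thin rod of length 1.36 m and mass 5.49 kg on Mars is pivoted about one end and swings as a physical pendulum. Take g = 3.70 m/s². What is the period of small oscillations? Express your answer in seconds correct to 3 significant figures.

3.11 s

For a physical pendulum T = 2π√(I/(mgd)), with d = 0.6800 m from pivot to centre of mass.
I_cm = mL²/12 = 5.49 × 1.36²/12 = 0.8462 kg·m²; I = I_cm + md² = 0.8462 + 5.49 × 0.6800² = 3.385 kg·m².
T = 2π√(3.385/(5.49 × 3.70 × 0.6800)) = 3.11 s.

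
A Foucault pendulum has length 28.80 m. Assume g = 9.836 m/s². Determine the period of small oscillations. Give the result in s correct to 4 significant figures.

10.75 s

T = 2π√(L/g) = 2π√(28.80/9.836) = 2π × 1.7111 = 10.75 s.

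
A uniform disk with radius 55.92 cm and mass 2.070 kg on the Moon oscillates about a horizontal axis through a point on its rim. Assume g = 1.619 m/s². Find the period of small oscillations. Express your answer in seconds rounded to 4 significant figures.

I_cm = ½mr² = 0.32365 kg·m². The pivot is at distance d = 0.5592 m from the centre of mass.
By the parallel-axis theorem, I = I_cm + md² = 0.32365 + 0.64730 = 0.97095 kg·m².
T = 2π√(I/(mgd)) = 2π√(0.97095/(2.070 × 1.619 × 0.5592)) = 4.523 s.

4.523 s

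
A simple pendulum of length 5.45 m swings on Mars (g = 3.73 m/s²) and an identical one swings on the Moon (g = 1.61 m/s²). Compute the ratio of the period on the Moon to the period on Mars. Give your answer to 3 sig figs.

T ∝ 1/√g, so T₂/T₁ = √(g₁/g₂) = √(3.73/1.61) = 1.52.

1.52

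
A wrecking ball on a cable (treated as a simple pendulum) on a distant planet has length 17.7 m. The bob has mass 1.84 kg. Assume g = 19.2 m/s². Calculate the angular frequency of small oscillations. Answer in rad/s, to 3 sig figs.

1.04 rad/s

ω = √(g/L) = √(19.2/17.7) = 1.04 rad/s.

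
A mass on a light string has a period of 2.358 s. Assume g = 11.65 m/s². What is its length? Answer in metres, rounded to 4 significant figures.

1.641 m

From T = 2π√(L/g), L = gT²/(4π²) = 11.65 × 2.3580²/(4π²) = 1.641 m.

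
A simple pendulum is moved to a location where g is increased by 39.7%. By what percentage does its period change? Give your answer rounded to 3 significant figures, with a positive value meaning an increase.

T ∝ 1/√g, so T'/T = 1/√(1.397) = 0.8461.
Percentage change in T = (0.8461 − 1) × 100% = -15.4%.

-15.4%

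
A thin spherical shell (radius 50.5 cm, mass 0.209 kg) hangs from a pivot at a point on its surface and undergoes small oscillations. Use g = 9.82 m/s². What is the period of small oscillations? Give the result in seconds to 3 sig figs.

I_cm = (2/3)mr² = 0.03553 kg·m². The pivot is at distance d = 0.505 m from the centre of mass.
By the parallel-axis theorem, I = I_cm + md² = 0.03553 + 0.05330 = 0.08883 kg·m².
T = 2π√(I/(mgd)) = 2π√(0.08883/(0.209 × 9.82 × 0.505)) = 1.84 s.

1.84 s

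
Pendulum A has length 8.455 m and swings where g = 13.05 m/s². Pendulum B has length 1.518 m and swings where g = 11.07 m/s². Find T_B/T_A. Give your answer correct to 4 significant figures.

0.4601

T = 2π√(L/g), so T_B/T_A = √((L_B/g_B)/(L_A/g_A)) = √((1.518/11.07)/(8.455/13.05)) = 0.4601.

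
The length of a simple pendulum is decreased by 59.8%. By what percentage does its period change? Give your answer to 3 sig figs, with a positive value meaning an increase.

-36.6%

T ∝ √L, so T'/T = √(0.4020) = 0.6340.
Percentage change in T = (0.6340 − 1) × 100% = -36.6%.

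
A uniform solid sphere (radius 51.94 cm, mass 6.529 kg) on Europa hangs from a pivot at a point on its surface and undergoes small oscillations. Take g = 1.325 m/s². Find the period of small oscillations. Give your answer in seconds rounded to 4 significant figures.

4.655 s

I_cm = (2/5)mr² = 0.70455 kg·m². The pivot is at distance d = 0.5194 m from the centre of mass.
By the parallel-axis theorem, I = I_cm + md² = 0.70455 + 1.7614 = 2.4659 kg·m².
T = 2π√(I/(mgd)) = 2π√(2.4659/(6.529 × 1.325 × 0.5194)) = 4.655 s.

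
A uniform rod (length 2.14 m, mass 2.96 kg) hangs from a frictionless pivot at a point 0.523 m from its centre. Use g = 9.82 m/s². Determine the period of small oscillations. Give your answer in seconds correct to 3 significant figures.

2.24 s

For a physical pendulum T = 2π√(I/(mgd)), with d = 0.5230 m from pivot to centre of mass.
I_cm = mL²/12 = 2.96 × 2.14²/12 = 1.130 kg·m²; I = I_cm + md² = 1.130 + 2.96 × 0.5230² = 1.939 kg·m².
T = 2π√(1.939/(2.96 × 9.82 × 0.5230)) = 2.24 s.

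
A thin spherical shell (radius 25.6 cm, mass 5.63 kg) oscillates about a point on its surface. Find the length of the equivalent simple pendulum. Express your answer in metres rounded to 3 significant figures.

The equivalent simple-pendulum length is L_eq = I/(md), where I is about the pivot and d = 0.2560 m.
I_cm = (2/3)mR² = 0.2460 kg·m², so I = I_cm + md² = 0.2460 + 0.3690 = 0.6149 kg·m².
L_eq = 0.6149/(5.63 × 0.2560) = 0.427 m.

0.427 m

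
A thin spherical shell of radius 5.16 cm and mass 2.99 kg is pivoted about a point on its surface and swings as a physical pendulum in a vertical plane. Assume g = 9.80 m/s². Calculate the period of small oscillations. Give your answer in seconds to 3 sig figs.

0.589 s

I_cm = (2/3)mr² = 0.005307 kg·m². The pivot is at distance d = 0.0516 m from the centre of mass.
By the parallel-axis theorem, I = I_cm + md² = 0.005307 + 0.007961 = 0.01327 kg·m².
T = 2π√(I/(mgd)) = 2π√(0.01327/(2.99 × 9.80 × 0.0516)) = 0.589 s.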